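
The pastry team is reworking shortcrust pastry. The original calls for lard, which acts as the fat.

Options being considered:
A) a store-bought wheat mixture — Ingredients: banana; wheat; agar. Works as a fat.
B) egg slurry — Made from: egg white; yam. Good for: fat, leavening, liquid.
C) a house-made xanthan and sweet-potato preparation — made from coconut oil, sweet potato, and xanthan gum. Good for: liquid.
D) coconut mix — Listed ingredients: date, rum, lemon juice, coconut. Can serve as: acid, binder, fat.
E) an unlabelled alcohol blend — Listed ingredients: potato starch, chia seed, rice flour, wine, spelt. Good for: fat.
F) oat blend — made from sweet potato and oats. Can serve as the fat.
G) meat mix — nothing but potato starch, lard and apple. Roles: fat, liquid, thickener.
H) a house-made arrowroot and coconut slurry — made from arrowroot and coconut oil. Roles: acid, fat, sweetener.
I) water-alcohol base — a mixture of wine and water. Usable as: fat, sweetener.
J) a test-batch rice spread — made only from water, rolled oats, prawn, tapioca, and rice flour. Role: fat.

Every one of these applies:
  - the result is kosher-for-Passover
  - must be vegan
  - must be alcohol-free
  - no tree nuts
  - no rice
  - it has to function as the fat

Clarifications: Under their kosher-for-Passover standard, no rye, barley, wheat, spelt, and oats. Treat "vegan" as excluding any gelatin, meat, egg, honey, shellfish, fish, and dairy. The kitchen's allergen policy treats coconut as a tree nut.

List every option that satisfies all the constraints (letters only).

A: has wheat, so not kosher-for-Passover — reject
B: has egg white, so not vegan — reject
C: not usable as a fat; has coconut oil, so not tree-nut-free — out
D: has coconut, so not tree-nut-free; has rum, so not alcohol-free — no
E: has spelt, so not kosher-for-Passover; has wine, so not alcohol-free (and 1 more) — out
F: has oats, so not kosher-for-Passover — no
G: has lard, so not vegan — reject
H: has coconut oil, so not tree-nut-free — out
I: has wine, so not alcohol-free — no
J: has rolled oats, so not kosher-for-Passover; has prawn, so not vegan (and 1 more) — no

none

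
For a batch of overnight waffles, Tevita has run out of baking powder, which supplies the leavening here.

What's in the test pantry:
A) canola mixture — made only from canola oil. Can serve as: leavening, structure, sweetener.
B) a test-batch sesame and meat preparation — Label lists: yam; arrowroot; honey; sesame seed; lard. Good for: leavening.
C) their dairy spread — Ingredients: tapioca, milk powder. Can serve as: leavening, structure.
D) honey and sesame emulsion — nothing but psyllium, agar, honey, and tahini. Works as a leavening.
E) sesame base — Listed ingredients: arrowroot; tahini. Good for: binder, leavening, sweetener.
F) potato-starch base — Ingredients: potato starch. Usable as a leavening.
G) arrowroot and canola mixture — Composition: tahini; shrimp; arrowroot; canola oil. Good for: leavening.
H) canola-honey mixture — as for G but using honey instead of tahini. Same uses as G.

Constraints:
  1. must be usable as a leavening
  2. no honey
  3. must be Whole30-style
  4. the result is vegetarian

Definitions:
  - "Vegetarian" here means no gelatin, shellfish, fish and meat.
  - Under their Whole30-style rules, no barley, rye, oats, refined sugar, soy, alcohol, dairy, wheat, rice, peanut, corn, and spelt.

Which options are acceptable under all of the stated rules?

A: works as a leavening, Whole30-style, vegetarian — valid
B: has lard, so not vegetarian; has honey, so not honey-free — out
C: has milk powder, so not Whole30-style — no
D: has honey, so not honey-free — reject
E: all constraints satisfied — keep
F: no honey, Whole30-style — OK
G: has shrimp, so not vegetarian — reject
H: has shrimp, so not vegetarian; has honey, so not honey-free — no

A, E, F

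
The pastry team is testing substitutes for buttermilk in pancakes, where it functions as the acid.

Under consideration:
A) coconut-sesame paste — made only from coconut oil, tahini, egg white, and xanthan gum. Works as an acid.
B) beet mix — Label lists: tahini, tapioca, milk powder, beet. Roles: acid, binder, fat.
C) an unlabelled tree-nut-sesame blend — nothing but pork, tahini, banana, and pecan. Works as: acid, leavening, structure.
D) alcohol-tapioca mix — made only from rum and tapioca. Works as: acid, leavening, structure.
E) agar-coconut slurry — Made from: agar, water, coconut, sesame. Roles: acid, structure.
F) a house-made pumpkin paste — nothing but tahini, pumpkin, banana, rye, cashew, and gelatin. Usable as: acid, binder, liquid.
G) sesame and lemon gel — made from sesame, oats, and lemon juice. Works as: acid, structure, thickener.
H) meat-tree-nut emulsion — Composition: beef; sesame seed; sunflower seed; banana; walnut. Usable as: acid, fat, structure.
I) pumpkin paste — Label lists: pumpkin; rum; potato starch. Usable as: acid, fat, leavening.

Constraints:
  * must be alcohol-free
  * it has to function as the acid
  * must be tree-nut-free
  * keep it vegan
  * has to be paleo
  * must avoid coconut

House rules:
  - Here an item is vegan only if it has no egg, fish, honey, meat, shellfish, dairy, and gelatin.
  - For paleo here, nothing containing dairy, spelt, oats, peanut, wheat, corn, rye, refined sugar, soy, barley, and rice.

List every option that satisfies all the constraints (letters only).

A: has egg white, so not vegan; has coconut oil, so not coconut-free — out
B: has milk powder, so not vegan; has milk powder, so not paleo — reject
C: has pork, so not vegan; has pecan, so not tree-nut-free — reject
D: has rum, so not alcohol-free — no
E: has coconut, so not coconut-free — no
F: has gelatin, so not vegan; has rye, so not paleo (and 1 more) — no
G: has oats, so not paleo — out
H: has beef, so not vegan; has walnut, so not tree-nut-free — reject
I: has rum, so not alcohol-free — out

none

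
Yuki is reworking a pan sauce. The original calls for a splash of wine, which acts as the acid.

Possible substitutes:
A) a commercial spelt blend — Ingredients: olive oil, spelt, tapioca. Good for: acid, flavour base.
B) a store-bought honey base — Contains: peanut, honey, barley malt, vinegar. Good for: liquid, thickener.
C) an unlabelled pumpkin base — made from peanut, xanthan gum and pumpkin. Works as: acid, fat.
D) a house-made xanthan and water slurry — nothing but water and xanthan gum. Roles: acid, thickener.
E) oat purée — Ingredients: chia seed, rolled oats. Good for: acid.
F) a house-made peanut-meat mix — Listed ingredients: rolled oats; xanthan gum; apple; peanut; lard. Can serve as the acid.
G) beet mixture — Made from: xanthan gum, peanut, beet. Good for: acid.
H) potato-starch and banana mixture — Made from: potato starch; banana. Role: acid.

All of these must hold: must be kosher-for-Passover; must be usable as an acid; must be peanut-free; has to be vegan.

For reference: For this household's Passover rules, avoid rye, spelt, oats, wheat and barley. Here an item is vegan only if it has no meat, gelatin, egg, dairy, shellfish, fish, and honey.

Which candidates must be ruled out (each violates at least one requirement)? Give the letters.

A, B, C, E, F, G

A: has spelt, so not kosher-for-Passover — reject
B: not usable as an acid; has barley malt, so not kosher-for-Passover (and 2 more) — reject
C: has peanut, so not peanut-free — out
D: vegan, kosher-for-Passover — valid
E: has rolled oats, so not kosher-for-Passover — reject
F: has rolled oats, so not kosher-for-Passover; has lard, so not vegan (and 1 more) — reject
G: has peanut, so not peanut-free — reject
H: only potato starch and banana; none excluded — OK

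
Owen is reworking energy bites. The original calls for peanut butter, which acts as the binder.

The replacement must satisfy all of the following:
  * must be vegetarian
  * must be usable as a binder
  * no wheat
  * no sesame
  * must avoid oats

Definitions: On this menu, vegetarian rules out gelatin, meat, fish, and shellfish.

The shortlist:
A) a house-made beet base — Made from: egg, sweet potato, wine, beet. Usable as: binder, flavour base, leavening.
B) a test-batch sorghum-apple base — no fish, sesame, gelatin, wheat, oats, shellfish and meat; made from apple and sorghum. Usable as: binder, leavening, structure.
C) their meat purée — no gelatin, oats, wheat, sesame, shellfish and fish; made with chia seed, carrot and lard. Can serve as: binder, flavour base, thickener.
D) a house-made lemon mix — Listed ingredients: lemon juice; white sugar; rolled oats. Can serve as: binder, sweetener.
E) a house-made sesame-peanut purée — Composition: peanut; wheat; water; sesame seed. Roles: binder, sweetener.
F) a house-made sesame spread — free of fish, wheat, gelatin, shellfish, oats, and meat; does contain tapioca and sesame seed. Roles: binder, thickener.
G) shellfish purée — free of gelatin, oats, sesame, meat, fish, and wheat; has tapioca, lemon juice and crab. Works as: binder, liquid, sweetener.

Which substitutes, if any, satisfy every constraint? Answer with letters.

A, B

A: no sesame, no wheat — keep
B: every rule checks out — OK
C: has lard, so not vegetarian — reject
D: has rolled oats, so not oat-free — out
E: has wheat, so not wheat-free; has sesame seed, so not sesame-free — no
F: has sesame seed, so not sesame-free — no
G: has crab, so not vegetarian — out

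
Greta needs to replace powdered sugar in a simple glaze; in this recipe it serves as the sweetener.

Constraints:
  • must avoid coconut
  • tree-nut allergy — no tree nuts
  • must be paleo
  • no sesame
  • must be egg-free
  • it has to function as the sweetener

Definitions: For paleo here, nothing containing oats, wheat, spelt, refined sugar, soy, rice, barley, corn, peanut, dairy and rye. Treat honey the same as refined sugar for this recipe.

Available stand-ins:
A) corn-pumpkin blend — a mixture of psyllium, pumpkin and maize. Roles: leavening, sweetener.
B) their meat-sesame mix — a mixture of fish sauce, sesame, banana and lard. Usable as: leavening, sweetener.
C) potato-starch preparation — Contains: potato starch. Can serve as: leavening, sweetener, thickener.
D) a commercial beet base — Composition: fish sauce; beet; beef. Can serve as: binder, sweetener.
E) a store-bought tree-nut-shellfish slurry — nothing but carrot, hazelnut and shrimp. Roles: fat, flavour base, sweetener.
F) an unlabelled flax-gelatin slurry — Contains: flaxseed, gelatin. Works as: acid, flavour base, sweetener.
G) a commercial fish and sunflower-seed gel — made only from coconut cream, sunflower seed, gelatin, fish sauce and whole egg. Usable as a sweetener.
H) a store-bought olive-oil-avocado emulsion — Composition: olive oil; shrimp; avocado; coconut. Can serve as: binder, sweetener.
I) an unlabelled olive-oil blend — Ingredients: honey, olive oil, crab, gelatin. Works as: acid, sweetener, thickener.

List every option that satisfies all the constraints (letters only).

C, D, F

A: has maize, so not paleo — out
B: has sesame, so not sesame-free — out
C: every rule checks out — OK
D: only fish sauce, beef and beet; none excluded — keep
E: has hazelnut, so not tree-nut-free — out
F: nothing on the exclusion list — valid
G: has whole egg, so not egg-free; has coconut cream, so not coconut-free — no
H: has coconut, so not coconut-free — reject
I: has honey, so not paleo — no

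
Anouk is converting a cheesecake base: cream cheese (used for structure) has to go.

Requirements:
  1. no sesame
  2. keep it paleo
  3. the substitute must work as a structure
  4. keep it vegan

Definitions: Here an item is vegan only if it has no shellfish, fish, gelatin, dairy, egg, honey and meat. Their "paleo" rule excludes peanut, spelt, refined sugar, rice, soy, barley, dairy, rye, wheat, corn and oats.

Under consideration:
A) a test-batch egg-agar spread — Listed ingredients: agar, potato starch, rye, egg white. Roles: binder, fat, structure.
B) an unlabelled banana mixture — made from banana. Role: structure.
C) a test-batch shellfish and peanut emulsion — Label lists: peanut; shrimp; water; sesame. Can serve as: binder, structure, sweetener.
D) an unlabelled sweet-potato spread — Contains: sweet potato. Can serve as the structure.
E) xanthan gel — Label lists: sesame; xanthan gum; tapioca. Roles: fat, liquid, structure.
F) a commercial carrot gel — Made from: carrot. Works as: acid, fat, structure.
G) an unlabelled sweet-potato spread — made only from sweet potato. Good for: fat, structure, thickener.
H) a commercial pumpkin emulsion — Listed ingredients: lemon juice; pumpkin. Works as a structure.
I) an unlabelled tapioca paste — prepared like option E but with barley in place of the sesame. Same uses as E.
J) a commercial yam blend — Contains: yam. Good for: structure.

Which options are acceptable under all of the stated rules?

A: has egg white, so not vegan; has rye, so not paleo — reject
B: only banana; none excluded — keep
C: has shrimp, so not vegan; has peanut, so not paleo (and 1 more) — out
D: every rule checks out — valid
E: has sesame, so not sesame-free — out
F: vegan, paleo — OK
G: only sweet potato; none excluded — OK
H: paleo, no sesame — OK
I: has barley, so not paleo — reject
J: paleo, vegan — OK

B, D, F, G, H, J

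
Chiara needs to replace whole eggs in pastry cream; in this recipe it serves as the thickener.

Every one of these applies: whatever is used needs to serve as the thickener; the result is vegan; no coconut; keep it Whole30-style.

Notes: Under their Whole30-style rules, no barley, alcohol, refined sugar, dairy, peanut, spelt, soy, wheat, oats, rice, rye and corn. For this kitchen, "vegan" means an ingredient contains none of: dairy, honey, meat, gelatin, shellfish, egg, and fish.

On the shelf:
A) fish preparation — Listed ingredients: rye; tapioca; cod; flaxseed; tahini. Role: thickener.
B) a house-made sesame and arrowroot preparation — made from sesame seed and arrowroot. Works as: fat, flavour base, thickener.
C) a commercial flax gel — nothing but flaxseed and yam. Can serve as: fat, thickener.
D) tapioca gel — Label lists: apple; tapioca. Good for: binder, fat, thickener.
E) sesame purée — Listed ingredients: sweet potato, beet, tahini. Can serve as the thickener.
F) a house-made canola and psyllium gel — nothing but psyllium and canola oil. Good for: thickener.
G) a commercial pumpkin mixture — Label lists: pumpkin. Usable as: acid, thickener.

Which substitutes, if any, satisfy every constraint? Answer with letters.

B, C, D, E, F, G

A: has rye, so not Whole30-style; has cod, so not vegan — no
B: all constraints satisfied — keep
C: every rule checks out — OK
D: all constraints satisfied — OK
E: all constraints satisfied — valid
F: only canola oil and psyllium; none excluded — valid
G: only pumpkin; none excluded — valid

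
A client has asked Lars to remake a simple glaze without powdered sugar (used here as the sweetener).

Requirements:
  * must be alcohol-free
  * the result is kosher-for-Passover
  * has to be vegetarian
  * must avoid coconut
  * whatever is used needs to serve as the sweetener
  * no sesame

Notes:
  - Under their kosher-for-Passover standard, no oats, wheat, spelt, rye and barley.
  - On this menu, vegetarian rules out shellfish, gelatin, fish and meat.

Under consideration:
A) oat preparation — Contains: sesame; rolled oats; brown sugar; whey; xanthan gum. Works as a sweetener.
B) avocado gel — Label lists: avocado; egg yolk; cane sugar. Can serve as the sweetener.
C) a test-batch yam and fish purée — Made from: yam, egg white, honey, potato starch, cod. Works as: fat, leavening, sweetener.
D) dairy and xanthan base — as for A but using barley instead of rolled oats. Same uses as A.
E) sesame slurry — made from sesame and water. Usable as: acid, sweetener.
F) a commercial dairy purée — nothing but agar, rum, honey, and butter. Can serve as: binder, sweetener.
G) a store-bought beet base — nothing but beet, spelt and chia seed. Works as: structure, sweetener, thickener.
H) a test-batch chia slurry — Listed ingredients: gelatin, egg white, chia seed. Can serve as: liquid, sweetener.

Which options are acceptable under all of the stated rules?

A: has rolled oats, so not kosher-for-Passover; has sesame, so not sesame-free — reject
B: kosher-for-Passover, no sesame — OK
C: has cod, so not vegetarian — no
D: has barley, so not kosher-for-Passover; has sesame, so not sesame-free — out
E: has sesame, so not sesame-free — reject
F: has rum, so not alcohol-free — reject
G: has spelt, so not kosher-for-Passover — out
H: has gelatin, so not vegetarian — no

B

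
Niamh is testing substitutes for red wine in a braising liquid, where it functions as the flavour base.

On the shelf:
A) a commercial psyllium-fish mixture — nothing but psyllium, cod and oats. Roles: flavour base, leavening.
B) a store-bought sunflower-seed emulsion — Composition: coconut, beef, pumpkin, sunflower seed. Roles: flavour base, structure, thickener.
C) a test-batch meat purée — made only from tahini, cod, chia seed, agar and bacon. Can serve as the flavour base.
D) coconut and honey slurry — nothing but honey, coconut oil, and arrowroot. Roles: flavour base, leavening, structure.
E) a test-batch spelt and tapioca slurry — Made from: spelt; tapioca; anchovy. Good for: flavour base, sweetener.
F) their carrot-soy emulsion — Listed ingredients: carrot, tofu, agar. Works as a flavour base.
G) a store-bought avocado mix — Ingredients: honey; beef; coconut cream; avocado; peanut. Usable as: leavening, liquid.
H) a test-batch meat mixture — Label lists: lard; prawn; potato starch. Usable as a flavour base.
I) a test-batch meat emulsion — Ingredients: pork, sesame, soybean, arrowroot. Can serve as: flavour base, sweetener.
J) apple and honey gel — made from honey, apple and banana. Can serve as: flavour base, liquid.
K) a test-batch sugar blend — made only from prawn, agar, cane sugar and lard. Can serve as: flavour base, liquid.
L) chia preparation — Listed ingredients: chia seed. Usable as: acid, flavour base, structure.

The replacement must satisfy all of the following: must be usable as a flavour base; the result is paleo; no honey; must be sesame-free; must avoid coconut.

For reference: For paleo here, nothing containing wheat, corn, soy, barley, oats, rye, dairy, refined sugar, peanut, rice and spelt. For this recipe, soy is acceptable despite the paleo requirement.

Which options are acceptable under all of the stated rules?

F, H, L

A: has oats, so not paleo — no
B: has coconut, so not coconut-free — reject
C: has tahini, so not sesame-free — out
D: has coconut oil, so not coconut-free; has honey, so not honey-free — no
E: has spelt, so not paleo — out
F: soy is permitted under the paleo carve-out; nothing else excluded — valid
G: not usable as a flavour base; has peanut, so not paleo (and 2 more) — no
H: only lard, prawn, and potato starch; none excluded — OK
I: has sesame, so not sesame-free — no
J: has honey, so not honey-free — out
K: has cane sugar, so not paleo — out
L: only chia seed; none excluded — keep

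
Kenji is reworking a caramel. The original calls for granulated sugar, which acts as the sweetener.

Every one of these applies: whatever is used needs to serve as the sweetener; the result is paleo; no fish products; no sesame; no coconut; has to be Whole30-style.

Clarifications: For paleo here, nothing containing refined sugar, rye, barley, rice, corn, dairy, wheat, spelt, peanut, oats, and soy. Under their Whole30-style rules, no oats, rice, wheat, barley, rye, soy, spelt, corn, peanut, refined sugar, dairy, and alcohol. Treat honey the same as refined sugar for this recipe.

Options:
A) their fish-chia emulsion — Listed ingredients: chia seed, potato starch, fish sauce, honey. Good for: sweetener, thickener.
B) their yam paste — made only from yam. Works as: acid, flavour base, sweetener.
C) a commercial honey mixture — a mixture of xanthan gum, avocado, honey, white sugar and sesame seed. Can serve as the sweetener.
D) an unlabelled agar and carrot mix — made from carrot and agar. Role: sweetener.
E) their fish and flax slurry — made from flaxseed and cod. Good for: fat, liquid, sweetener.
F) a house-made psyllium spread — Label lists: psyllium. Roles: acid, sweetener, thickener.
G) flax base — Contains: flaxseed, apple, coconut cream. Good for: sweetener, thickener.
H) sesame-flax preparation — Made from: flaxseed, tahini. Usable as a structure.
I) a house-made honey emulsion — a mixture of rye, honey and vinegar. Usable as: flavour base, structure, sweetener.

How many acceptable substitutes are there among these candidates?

A: has honey, so not paleo; has honey, so not Whole30-style (and 1 more) — no
B: paleo, Whole30-style — valid
C: has honey, so not paleo; has honey, so not Whole30-style (and 1 more) — reject
D: every rule checks out — valid
E: has cod, so not fish-free — no
F: paleo, no coconut — keep
G: has coconut cream, so not coconut-free — reject
H: not usable as a sweetener; has tahini, so not sesame-free — no
I: has honey, so not paleo; has honey, so not Whole30-style — no

3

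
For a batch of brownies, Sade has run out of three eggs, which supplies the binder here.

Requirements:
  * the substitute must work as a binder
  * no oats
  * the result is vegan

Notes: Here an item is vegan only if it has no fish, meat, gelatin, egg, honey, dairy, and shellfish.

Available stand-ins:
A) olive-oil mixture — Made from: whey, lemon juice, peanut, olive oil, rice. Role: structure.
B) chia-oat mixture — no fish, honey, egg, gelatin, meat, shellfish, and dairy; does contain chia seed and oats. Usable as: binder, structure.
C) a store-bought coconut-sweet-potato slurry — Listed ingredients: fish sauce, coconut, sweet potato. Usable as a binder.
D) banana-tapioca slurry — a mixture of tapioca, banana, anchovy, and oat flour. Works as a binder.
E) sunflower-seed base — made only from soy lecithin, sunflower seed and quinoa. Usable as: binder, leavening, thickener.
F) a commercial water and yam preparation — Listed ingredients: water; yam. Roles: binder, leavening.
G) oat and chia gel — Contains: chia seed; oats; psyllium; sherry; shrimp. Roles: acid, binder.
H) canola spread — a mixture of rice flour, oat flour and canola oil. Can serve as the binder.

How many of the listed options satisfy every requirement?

2

A: not usable as a binder; has whey, so not vegan — no
B: has oats, so not oat-free — no
C: has fish sauce, so not vegan — out
D: has anchovy, so not vegan; has oat flour, so not oat-free — out
E: vegan, no oats — OK
F: only water and yam; none excluded — valid
G: has shrimp, so not vegan; has oats, so not oat-free — out
H: has oat flour, so not oat-free — out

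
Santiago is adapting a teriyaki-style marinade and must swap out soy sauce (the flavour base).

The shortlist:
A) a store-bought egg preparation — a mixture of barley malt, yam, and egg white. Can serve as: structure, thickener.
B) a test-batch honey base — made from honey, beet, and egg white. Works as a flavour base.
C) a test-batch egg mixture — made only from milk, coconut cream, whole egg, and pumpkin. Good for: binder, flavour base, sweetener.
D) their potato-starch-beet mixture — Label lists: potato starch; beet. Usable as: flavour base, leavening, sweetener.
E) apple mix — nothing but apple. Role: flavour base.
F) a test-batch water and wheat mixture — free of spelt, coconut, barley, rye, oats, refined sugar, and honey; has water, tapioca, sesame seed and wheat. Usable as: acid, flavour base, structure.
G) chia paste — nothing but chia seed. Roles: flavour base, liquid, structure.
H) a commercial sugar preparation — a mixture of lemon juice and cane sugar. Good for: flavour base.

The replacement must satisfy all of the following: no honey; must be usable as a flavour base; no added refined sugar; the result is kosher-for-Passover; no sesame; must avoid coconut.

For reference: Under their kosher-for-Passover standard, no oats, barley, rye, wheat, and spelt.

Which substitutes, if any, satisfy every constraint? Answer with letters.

A: not usable as a flavour base; has barley malt, so not kosher-for-Passover — reject
B: has honey, so not honey-free — out
C: has coconut cream, so not coconut-free — reject
D: all constraints satisfied — OK
E: only apple; none excluded — keep
F: has wheat, so not kosher-for-Passover; has sesame seed, so not sesame-free — reject
G: works as a flavour base, no refined sugar, no honey — OK
H: has cane sugar, so not no-added-sugar — out

D, E, G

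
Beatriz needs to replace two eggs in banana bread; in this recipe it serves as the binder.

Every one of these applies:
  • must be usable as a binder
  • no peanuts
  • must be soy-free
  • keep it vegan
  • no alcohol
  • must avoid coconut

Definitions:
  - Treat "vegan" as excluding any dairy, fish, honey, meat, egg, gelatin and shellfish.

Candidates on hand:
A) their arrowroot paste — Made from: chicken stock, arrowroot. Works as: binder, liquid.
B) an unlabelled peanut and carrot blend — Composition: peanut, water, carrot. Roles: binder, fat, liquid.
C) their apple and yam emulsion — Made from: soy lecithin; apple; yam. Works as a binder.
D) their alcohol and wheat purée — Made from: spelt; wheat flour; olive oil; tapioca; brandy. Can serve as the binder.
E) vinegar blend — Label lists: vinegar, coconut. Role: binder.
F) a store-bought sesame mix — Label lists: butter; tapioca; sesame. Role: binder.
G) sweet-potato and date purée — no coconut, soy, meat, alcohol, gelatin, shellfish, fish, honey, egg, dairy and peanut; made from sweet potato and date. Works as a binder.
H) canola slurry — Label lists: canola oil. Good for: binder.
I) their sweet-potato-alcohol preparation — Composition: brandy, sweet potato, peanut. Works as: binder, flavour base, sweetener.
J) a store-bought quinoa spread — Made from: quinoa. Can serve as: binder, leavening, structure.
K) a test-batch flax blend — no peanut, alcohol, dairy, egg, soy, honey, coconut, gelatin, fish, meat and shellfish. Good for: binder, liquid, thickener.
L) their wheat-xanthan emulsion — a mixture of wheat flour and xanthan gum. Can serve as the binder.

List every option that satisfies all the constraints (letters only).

A: has chicken stock, so not vegan — reject
B: has peanut, so not peanut-free — out
C: has soy lecithin, so not soy-free — reject
D: has brandy, so not alcohol-free — no
E: has coconut, so not coconut-free — no
F: has butter, so not vegan — out
G: nothing on the exclusion list — keep
H: all constraints satisfied — keep
I: has peanut, so not peanut-free; has brandy, so not alcohol-free — no
J: only quinoa; none excluded — keep
K: works as a binder, vegan, no alcohol — OK
L: only wheat flour and xanthan gum; none excluded — valid

G, H, J, K, L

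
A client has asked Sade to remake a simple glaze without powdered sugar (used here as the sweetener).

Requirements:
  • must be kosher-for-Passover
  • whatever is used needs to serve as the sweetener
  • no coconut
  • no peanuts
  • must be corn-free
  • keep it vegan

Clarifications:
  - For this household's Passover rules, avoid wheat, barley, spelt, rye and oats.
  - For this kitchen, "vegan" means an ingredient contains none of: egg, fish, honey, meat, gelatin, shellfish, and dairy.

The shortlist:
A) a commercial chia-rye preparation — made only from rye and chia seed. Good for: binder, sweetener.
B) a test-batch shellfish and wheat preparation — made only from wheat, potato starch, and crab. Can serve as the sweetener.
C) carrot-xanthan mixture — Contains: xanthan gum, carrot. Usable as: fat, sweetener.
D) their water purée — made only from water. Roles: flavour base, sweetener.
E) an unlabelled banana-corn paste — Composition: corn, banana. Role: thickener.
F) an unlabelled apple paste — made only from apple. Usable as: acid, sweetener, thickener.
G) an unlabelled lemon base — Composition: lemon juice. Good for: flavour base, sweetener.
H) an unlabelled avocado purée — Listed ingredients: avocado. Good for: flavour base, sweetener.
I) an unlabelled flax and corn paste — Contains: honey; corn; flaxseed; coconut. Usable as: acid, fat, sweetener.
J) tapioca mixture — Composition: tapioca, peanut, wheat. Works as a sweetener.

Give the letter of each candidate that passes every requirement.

A: has rye, so not kosher-for-Passover — reject
B: has wheat, so not kosher-for-Passover; has crab, so not vegan — out
C: nothing on the exclusion list — keep
D: works as a sweetener, no corn, no coconut — keep
E: not usable as a sweetener; has corn, so not corn-free — reject
F: works as a sweetener, no corn, kosher-for-Passover — valid
G: works as a sweetener, no peanut, kosher-for-Passover — keep
H: works as a sweetener, no corn, vegan — keep
I: has honey, so not vegan; has corn, so not corn-free (and 1 more) — reject
J: has wheat, so not kosher-for-Passover; has peanut, so not peanut-free — no

C, D, F, G, H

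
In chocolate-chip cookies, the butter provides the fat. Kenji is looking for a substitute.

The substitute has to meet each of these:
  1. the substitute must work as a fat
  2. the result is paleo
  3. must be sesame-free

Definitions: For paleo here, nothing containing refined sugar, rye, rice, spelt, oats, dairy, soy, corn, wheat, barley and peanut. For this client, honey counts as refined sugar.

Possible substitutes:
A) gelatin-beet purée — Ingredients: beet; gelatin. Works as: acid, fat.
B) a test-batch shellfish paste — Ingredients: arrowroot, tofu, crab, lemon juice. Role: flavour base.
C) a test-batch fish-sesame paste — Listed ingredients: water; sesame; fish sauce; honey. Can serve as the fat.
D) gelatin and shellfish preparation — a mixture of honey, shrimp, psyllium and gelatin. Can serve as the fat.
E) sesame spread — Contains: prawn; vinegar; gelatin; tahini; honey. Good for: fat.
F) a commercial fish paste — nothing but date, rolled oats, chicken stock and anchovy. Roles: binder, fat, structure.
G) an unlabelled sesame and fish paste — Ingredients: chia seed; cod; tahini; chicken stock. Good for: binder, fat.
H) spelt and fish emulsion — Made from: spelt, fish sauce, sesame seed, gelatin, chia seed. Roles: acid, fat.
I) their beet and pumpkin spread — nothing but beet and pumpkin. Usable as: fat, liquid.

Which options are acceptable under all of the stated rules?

A, I

A: only gelatin and beet; none excluded — valid
B: not usable as a fat; has tofu, so not paleo — no
C: has honey, so not paleo; has sesame, so not sesame-free — reject
D: has honey, so not paleo — no
E: has honey, so not paleo; has tahini, so not sesame-free — no
F: has rolled oats, so not paleo — out
G: has tahini, so not sesame-free — no
H: has spelt, so not paleo; has sesame seed, so not sesame-free — reject
I: paleo, no sesame — keep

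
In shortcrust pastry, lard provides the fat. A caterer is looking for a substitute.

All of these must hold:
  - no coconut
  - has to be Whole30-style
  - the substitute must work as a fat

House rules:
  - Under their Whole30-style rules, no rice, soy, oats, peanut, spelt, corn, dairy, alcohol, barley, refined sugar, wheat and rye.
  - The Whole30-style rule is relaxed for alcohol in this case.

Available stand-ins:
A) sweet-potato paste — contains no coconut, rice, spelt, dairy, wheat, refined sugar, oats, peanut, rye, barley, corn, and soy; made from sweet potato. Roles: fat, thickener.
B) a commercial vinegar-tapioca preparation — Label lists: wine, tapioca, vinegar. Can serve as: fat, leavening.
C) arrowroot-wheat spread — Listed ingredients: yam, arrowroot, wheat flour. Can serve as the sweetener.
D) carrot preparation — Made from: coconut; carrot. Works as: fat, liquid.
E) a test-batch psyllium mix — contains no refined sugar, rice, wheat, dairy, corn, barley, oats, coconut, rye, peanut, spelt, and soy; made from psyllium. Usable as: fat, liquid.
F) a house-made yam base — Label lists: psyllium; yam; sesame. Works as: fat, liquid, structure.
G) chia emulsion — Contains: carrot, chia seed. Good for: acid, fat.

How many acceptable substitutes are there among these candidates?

5

A: every rule checks out — OK
B: alcohol is permitted under the Whole30-style carve-out; nothing else excluded — OK
C: not usable as a fat; has wheat flour, so not Whole30-style — out
D: has coconut, so not coconut-free — out
E: all constraints satisfied — OK
F: only sesame, yam and psyllium; none excluded — valid
G: only chia seed and carrot; none excluded — valid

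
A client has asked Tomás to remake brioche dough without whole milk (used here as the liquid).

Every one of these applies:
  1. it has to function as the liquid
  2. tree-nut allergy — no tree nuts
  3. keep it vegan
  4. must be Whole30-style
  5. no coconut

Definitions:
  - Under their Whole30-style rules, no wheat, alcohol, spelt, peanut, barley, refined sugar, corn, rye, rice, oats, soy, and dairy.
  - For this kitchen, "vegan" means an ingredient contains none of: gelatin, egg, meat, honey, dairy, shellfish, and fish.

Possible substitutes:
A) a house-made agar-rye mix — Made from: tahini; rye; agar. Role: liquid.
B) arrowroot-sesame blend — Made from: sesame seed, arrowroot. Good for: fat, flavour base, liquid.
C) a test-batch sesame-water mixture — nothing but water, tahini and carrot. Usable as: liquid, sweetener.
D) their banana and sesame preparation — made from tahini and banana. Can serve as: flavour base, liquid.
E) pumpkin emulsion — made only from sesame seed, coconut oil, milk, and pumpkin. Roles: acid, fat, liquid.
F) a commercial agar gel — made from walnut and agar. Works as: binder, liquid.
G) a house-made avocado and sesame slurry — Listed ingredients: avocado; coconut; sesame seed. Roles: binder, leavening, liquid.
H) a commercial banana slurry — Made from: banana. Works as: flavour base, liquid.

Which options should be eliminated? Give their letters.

A: has rye, so not Whole30-style — no
B: Whole30-style, no coconut — valid
C: all constraints satisfied — OK
D: no coconut, vegan — OK
E: has milk, so not Whole30-style; has milk, so not vegan (and 1 more) — reject
F: has walnut, so not tree-nut-free — no
G: has coconut, so not coconut-free — reject
H: works as a liquid, no coconut, vegan — OK

A, E, F, G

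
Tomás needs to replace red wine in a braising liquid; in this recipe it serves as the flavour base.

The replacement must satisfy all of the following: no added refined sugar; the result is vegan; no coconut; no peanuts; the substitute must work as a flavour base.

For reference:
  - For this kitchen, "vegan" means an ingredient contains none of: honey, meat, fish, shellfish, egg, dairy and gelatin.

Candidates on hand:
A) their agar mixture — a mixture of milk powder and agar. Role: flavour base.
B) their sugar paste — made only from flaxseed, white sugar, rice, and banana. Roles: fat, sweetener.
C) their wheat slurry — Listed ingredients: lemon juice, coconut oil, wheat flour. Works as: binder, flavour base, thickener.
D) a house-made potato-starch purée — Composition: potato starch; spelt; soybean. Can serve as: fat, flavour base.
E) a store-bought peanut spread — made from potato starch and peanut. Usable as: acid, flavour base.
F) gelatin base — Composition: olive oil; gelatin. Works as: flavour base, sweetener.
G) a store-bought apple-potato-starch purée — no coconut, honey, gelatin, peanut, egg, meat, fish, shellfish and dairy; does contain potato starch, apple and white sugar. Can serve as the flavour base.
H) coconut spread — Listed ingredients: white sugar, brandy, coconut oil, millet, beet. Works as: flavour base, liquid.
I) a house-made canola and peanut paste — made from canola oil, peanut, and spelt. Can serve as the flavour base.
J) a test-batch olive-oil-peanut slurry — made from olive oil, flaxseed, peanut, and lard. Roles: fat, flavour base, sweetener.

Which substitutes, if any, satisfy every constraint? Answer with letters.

A: has milk powder, so not vegan — no
B: not usable as a flavour base; has white sugar, so not no-added-sugar — no
C: has coconut oil, so not coconut-free — out
D: only soybean, spelt, and potato starch; none excluded — valid
E: has peanut, so not peanut-free — out
F: has gelatin, so not vegan — no
G: has white sugar, so not no-added-sugar — out
H: has white sugar, so not no-added-sugar; has coconut oil, so not coconut-free — reject
I: has peanut, so not peanut-free — no
J: has lard, so not vegan; has peanut, so not peanut-free — out

D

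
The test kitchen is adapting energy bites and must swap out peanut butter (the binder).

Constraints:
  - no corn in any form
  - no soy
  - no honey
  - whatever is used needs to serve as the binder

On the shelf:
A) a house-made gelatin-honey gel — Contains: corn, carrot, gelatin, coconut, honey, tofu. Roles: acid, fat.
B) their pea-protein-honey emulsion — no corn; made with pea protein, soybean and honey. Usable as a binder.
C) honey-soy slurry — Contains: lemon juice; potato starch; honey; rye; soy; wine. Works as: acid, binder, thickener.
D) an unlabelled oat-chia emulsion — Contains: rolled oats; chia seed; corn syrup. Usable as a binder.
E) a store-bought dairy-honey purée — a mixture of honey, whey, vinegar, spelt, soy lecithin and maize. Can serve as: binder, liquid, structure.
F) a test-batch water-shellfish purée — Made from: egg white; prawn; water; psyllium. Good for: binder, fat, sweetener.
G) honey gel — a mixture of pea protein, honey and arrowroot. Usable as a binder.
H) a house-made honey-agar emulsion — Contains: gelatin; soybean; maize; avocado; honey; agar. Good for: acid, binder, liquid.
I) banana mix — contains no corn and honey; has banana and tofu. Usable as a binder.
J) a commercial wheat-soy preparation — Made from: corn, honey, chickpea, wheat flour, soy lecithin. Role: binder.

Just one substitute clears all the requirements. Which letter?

A: not usable as a binder; has corn, so not corn-free (and 2 more) — reject
B: has soybean, so not soy-free; has honey, so not honey-free — reject
C: has soy, so not soy-free; has honey, so not honey-free — reject
D: has corn syrup, so not corn-free — reject
E: has maize, so not corn-free; has soy lecithin, so not soy-free (and 1 more) — out
F: egg white and prawn etc. — none of it excluded — keep
G: has honey, so not honey-free — no
H: has maize, so not corn-free; has soybean, so not soy-free (and 1 more) — out
I: has tofu, so not soy-free — reject
J: has corn, so not corn-free; has soy lecithin, so not soy-free (and 1 more) — reject

F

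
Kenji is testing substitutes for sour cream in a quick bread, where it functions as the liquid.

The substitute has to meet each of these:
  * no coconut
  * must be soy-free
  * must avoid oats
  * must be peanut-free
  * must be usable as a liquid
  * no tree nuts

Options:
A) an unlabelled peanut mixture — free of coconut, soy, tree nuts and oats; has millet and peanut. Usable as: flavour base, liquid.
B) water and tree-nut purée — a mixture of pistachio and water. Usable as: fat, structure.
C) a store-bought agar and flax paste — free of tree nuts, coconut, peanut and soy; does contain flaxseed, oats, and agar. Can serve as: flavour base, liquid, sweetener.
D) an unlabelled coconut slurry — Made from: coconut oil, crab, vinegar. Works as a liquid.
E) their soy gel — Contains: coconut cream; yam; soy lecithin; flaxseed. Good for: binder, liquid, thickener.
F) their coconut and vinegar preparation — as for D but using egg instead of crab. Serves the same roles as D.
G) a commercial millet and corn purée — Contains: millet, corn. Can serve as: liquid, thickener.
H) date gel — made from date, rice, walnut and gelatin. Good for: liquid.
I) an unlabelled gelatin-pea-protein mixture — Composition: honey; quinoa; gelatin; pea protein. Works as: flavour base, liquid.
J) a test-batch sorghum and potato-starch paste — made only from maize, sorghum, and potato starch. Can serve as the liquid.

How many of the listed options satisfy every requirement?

A: has peanut, so not peanut-free — reject
B: not usable as a liquid; has pistachio, so not tree-nut-free — out
C: has oats, so not oat-free — out
D: has coconut oil, so not coconut-free — reject
E: has coconut cream, so not coconut-free; has soy lecithin, so not soy-free — no
F: has coconut oil, so not coconut-free — out
G: no oats, no soy — keep
H: has walnut, so not tree-nut-free — reject
I: works as a liquid, no soy, no coconut — OK
J: no soy, no tree nuts — keep

3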